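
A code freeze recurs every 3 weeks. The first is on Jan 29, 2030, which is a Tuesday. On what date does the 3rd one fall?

The 3rd occurrence is 2 intervals after the first: 2 × 21 = 42 days after Jan 29, 2030.
Jan has 31 days — 2 days to the end of Jan leaves 40.
Feb has 28 days (12 left).
12 days into Mar → Mar 12, 2030.

Mar 12, 2030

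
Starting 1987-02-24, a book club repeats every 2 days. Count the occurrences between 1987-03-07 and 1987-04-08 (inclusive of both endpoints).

16

Occurrences land 2·i days after 1987-02-24 for i = 0, 1, 2, …
1987-03-07 is 11 days after the start; 11 ÷ 2 = 5 remainder 1; since the remainder is 1, round up to i = 6. First occurrence in the window: #7 on 1987-03-08 (6×2 = 12 days in).
1987-04-08 is 43 days after the start; 43 ÷ 2 = 21 remainder 1. Last occurrence in the window: #22 on 1987-04-07.
Occurrences #7 through #22: 16 in total.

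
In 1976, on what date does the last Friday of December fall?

The first Friday of December 1976 is December 3.
December 1976 has 31 days. Adding weeks: 3, 10, 17, 24, 31 — the last one ≤ 31 is the 31st.

December 31, 1976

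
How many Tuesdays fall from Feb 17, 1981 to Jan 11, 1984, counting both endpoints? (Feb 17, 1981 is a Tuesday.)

Feb 17, 1981 is a Tuesday; the first Tuesday on or after it is Feb 17, 1981.
From Feb 17, 1981 to Jan 11, 1984: 317 + 365 + 365 + 11 = 1058 days (rest of 1981, 1982, 1983, to Jan 11, 1984 in 1984).
1058 ÷ 7 = 151 full weeks with remainder 1, so 151 more Tuesdays after the first → 152.

152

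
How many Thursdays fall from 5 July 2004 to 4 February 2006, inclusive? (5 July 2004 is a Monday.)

5 July 2004 is a Monday; the first Thursday on or after it is 8 July 2004 (3 days later).
From 8 July 2004 to 4 February 2006: 176 + 365 + 35 = 576 days (rest of 2004, 2005, to 4 February 2006 in 2006).
576 ÷ 7 = 82 full weeks with remainder 2, so 82 more Thursdays after the first → 83.

83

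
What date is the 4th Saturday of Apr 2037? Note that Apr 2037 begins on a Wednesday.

Apr 2037 begins on a Wednesday, so the first Saturday is Apr 4 (3 days later).
The 4th Saturday is 3 weeks later: 4 + 21 = 25.

Apr 25, 2037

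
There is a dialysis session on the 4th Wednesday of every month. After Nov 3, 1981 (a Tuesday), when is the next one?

Nov 1981 starts on a Sunday; its first Wednesday is the 4th, so the 4th Wednesday is the 25th — Nov 25, 1981.
Nov 25, 1981 is after Nov 3, 1981, so that is the next one.

Nov 25, 1981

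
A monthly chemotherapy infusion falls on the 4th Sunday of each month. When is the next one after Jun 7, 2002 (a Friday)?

Jun 2002 starts on a Saturday; its first Sunday is the 2nd, so the 4th Sunday is the 23rd — Jun 23, 2002.
Jun 23, 2002 is after Jun 7, 2002, so that is the next one.

Jun 23, 2002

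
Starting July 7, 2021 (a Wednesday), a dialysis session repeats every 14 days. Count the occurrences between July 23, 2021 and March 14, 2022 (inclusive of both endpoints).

16

Occurrences land 14·i days after July 7, 2021 for i = 0, 1, 2, …
July 23, 2021 is 16 days after the start; 16 ÷ 14 = 1 remainder 2; since the remainder is 2, round up to i = 2. First occurrence in the window: #3 on August 4, 2021 (2×14 = 28 days in).
March 14, 2022 is 250 days after the start; 250 ÷ 14 = 17 remainder 12. Last occurrence in the window: #18 on March 2, 2022.
Occurrences #3 through #18: 16 in total.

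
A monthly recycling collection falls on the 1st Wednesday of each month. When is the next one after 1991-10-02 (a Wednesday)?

1991-11-06

October 1991 starts on a Tuesday, so its 1st Wednesday is 1991-10-02 (1 day in).
That is not after 1991-10-02, so look at November 1991.
November 1991 starts on a Friday, so its 1st Wednesday is 1991-11-06 (5 days in).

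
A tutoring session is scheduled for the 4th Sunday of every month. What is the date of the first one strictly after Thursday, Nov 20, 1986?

Nov 1986 starts on a Saturday; its first Sunday is the 2nd, so the 4th Sunday is the 23rd — Nov 23, 1986.
Nov 23, 1986 is after Nov 20, 1986, so that is the next one.

Nov 23, 1986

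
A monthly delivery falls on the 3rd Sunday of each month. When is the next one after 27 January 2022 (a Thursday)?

January 2022 starts on a Saturday; its first Sunday is the 2nd, so the 3rd Sunday is the 16th — 16 January 2022.
That is not after 27 January 2022, so look at February 2022.
February 2022 starts on a Tuesday; its first Sunday is the 6th, so the 3rd Sunday is the 20th — 20 February 2022.

20 February 2022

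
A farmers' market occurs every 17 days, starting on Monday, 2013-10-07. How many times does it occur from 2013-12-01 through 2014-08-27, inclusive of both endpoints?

Occurrences land 17·i days after 2013-10-07 for i = 0, 1, 2, …
2013-12-01 is 55 days after the start; 55 ÷ 17 = 3 remainder 4; since the remainder is 4, round up to i = 4. First occurrence in the window: #5 on 2013-12-14 (4×17 = 68 days in).
2014-08-27 is 324 days after the start; 324 ÷ 17 = 19 remainder 1. Last occurrence in the window: #20 on 2014-08-26.
Occurrences #5 through #20: 16 in total.

16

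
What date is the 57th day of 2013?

Feb 26, 2013

Jan has 31 days (57 − 31 = 26 remain).
26 into Feb → Feb 26.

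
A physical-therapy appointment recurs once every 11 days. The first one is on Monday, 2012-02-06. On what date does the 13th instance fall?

2012-06-17

The 13th occurrence is 12 intervals after the first: 12 × 11 = 132 days after 2012-02-06.
February has 29 days — 23 days to the end of February leaves 109.
March has 31 days (78 left).
April has 30 days (48 left).
May has 31 days (17 left).
17 days into June → 2012-06-17.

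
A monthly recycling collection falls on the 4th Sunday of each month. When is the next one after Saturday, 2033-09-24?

2033-09-25

September 2033 starts on a Thursday; its first Sunday is the 4th, so the 4th Sunday is the 25th — 2033-09-25.
2033-09-25 is after 2033-09-24, so that is the next one.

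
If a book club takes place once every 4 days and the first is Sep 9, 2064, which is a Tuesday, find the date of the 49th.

Mar 20, 2065

The 49th occurrence is 48 intervals after the first: 48 × 4 = 192 days after Sep 9, 2064.
Sep has 30 days — 21 days to the end of Sep leaves 171.
Oct has 31 days (140 left).
Nov has 30 days (110 left).
Dec has 31 days (79 left).
Jan has 31 days (48 left).
Feb has 28 days (20 left).
20 days into Mar → Mar 20, 2065.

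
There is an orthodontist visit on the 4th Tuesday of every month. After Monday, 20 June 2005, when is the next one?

June 2005 starts on a Wednesday; its first Tuesday is the 7th, so the 4th Tuesday is the 28th — 28 June 2005.
28 June 2005 is after 20 June 2005, so that is the next one.

28 June 2005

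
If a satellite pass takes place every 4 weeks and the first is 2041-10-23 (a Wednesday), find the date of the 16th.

2042-12-17

The 16th occurrence is 15 intervals after the first: 15 × 28 = 420 days after 2041-10-23.
October has 31 days — 8 days to the end of October leaves 412.
From end of October to end of 2041 is 61 days (351 left).
January has 31 days (320 left).
February has 28 days (292 left).
March has 31 days (261 left).
April has 30 days (231 left).
May has 31 days (200 left).
June has 30 days (170 left).
July has 31 days (139 left).
August has 31 days (108 left).
September has 30 days (78 left).
October has 31 days (47 left).
November has 30 days (17 left).
17 days into December → 2042-12-17.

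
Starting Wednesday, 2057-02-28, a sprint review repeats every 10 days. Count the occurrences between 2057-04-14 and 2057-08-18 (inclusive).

Occurrences land 10·i days after 2057-02-28 for i = 0, 1, 2, …
2057-04-14 is 45 days after the start; 45 ÷ 10 = 4 remainder 5; since the remainder is 5, round up to i = 5. First occurrence in the window: #6 on 2057-04-19 (5×10 = 50 days in).
2057-08-18 is 171 days after the start; 171 ÷ 10 = 17 remainder 1. Last occurrence in the window: #18 on 2057-08-17.
Occurrences #6 through #18: 13 in total.

13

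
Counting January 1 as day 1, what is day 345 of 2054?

January has 31 days (345 − 31 = 314 remain).
February has 28 days (314 − 28 = 286 remain).
March has 31 days (286 − 31 = 255 remain).
April has 30 days (255 − 30 = 225 remain).
May has 31 days (225 − 31 = 194 remain).
June has 30 days (194 − 30 = 164 remain).
July has 31 days (164 − 31 = 133 remain).
August has 31 days (133 − 31 = 102 remain).
September has 30 days (102 − 30 = 72 remain).
October has 31 days (72 − 31 = 41 remain).
November has 30 days (41 − 30 = 11 remain).
11 into December → December 11.

11 December 2054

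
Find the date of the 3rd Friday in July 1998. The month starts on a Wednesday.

17 July 1998

July 1998 begins on a Wednesday, so the first Friday is July 3 (2 days later).
The 3rd Friday is 2 weeks later: 3 + 14 = 17.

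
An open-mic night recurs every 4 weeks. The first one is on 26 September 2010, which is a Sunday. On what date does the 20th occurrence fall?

The 20th occurrence is 19 intervals after the first: 19 × 28 = 532 days after 26 September 2010.
September has 30 days — 4 days to the end of September leaves 528.
From end of September to end of 2010 is 92 days (436 left).
2011 has 365 days (71 left).
January has 31 days (40 left).
February has 29 days (11 left).
11 days into March → 11 March 2012.

11 March 2012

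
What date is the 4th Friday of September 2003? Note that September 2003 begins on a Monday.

September 2003 begins on a Monday, so the first Friday is September 5 (4 days later).
The 4th Friday is 3 weeks later: 5 + 21 = 26.

26 September 2003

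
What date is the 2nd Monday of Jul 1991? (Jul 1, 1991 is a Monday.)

Jul 1991 begins on a Monday, so the first Monday is Jul 1.
The 2nd Monday is 1 weeks later: 1 + 7 = 8.

Jul 8, 1991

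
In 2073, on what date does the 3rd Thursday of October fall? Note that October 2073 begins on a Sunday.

October 2073 begins on a Sunday, so the first Thursday is October 5 (4 days later).
The 3rd Thursday is 2 weeks later: 5 + 14 = 19.

2073-10-19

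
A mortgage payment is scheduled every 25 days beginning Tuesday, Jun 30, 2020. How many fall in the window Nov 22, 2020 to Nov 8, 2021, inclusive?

14

Occurrences land 25·i days after Jun 30, 2020 for i = 0, 1, 2, …
Nov 22, 2020 is 145 days after the start; 145 ÷ 25 = 5 remainder 20; since the remainder is 20, round up to i = 6. First occurrence in the window: #7 on Nov 27, 2020 (6×25 = 150 days in).
Nov 8, 2021 is 496 days after the start; 496 ÷ 25 = 19 remainder 21. Last occurrence in the window: #20 on Oct 18, 2021.
Occurrences #7 through #20: 14 in total.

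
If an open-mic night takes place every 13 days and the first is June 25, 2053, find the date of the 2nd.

The 2nd occurrence is 1 interval after the first: 1 × 13 = 13 days after June 25, 2053.
June has 30 days — 5 days to the end of June leaves 8.
8 days into July → July 8, 2053.

July 8, 2053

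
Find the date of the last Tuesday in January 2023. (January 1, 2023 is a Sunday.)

2023-01-31

January 2023 begins on a Sunday, so the first Tuesday is January 3 (2 days later).
January 2023 has 31 days. Adding weeks: 3, 10, 17, 24, 31 — the last one ≤ 31 is the 31st.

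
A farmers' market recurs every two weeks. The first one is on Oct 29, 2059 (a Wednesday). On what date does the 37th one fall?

The 37th occurrence is 36 intervals after the first: 36 × 14 = 504 days after Oct 29, 2059.
Oct has 31 days — 2 days to the end of Oct leaves 502.
From end of Oct to end of 2059 is 61 days (441 left).
2060 has 366 days (75 left).
Jan has 31 days (44 left).
Feb has 28 days (16 left).
16 days into Mar → Mar 16, 2061.

Mar 16, 2061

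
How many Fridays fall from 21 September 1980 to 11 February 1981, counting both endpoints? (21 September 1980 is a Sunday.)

20

21 September 1980 is a Sunday; the first Friday on or after it is 26 September 1980 (5 days later).
From 26 September 1980 to 11 February 1981: 4 + 31 + 30 + 31 + 31 + 11 = 138 days (rest of September, October, November, December, January, February).
138 ÷ 7 = 19 full weeks with remainder 5, so 19 more Fridays after the first → 20.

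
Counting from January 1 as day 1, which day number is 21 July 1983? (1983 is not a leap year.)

Days in months before July: 31 + 28 + 31 + 30 + 31 + 30 = 181.
Plus 21 days into July → day 202.

202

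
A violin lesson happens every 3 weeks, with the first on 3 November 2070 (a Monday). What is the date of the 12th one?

The 12th occurrence is 11 intervals after the first: 11 × 21 = 231 days after 3 November 2070.
November has 30 days — 27 days to the end of November leaves 204.
December has 31 days (173 left).
January has 31 days (142 left).
February has 28 days (114 left).
March has 31 days (83 left).
April has 30 days (53 left).
May has 31 days (22 left).
22 days into June → 22 June 2071.

22 June 2071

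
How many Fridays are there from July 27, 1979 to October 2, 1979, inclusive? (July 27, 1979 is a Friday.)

10

July 27, 1979 is a Friday; the first Friday on or after it is July 27, 1979.
From July 27, 1979 to October 2, 1979: 4 + 31 + 30 + 2 = 67 days (rest of July, August, September, October).
67 ÷ 7 = 9 full weeks with remainder 4, so 9 more Fridays after the first → 10.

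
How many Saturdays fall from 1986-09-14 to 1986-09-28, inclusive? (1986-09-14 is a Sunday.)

2

1986-09-14 is a Sunday; the first Saturday on or after it is 1986-09-20 (6 days later).
From 1986-09-20 to 1986-09-28 is 28 − 20 = 8 days.
8 ÷ 7 = 1 full weeks with remainder 1, so 1 more Saturdays after the first → 2.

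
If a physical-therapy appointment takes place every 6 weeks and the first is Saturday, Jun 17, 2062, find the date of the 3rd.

The 3rd occurrence is 2 intervals after the first: 2 × 42 = 84 days after Jun 17, 2062.
Jun has 30 days — 13 days to the end of Jun leaves 71.
Jul has 31 days (40 left).
Aug has 31 days (9 left).
9 days into Sep → Sep 9, 2062.

Sep 9, 2062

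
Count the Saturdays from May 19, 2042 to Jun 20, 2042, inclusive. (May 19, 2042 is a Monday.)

4

May 19, 2042 is a Monday; the first Saturday on or after it is May 24, 2042 (5 days later).
From May 24, 2042 to Jun 20, 2042: 7 + 20 = 27 days (rest of May, Jun).
27 ÷ 7 = 3 full weeks with remainder 6, so 3 more Saturdays after the first → 4.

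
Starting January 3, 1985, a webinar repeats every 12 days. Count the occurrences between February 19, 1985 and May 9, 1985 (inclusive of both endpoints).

7

Occurrences land 12·i days after January 3, 1985 for i = 0, 1, 2, …
February 19, 1985 is 47 days after the start; 47 ÷ 12 = 3 remainder 11; since the remainder is 11, round up to i = 4. First occurrence in the window: #5 on February 20, 1985 (4×12 = 48 days in).
May 9, 1985 is 126 days after the start; 126 ÷ 12 = 10 remainder 6. Last occurrence in the window: #11 on May 3, 1985.
Occurrences #5 through #11: 7 in total.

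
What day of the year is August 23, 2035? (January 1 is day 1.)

235

Days in months before August: 31 + 28 + 31 + 30 + 31 + 30 + 31 = 212.
Plus 23 days into August → day 235.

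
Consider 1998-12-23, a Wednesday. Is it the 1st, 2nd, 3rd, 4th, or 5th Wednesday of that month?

Day 23 falls in week ⌈23/7⌉ of the month.
Days 1–7 hold the 1st Wednesday, 8–14 the 2nd, 15–21 the 3rd, 22–28 the 4th, 29–31 the 5th.
23 is in the range for the 4th.

4th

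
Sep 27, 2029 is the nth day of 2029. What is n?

Days in months before Sep: 31 + 28 + 31 + 30 + 31 + 30 + 31 + 31 = 243.
Plus 27 days into Sep → day 270.

270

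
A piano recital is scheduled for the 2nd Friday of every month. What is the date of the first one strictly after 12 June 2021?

June 2021 starts on a Tuesday; its first Friday is the 4th, so the 2nd Friday is the 11th — 11 June 2021.
That is not after 12 June 2021, so look at July 2021.
July 2021 starts on a Thursday; its first Friday is the 2nd, so the 2nd Friday is the 9th — 9 July 2021.

9 July 2021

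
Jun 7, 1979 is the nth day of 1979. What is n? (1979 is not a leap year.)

Days in months before Jun: 31 + 28 + 31 + 30 + 31 = 151.
Plus 7 days into Jun → day 158.

158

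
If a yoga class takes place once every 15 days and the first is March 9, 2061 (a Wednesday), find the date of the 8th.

The 8th occurrence is 7 intervals after the first: 7 × 15 = 105 days after March 9, 2061.
March has 31 days — 22 days to the end of March leaves 83.
April has 30 days (53 left).
May has 31 days (22 left).
22 days into June → June 22, 2061.

June 22, 2061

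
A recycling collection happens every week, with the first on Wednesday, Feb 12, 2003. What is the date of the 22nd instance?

The 22nd occurrence is 21 intervals after the first: 21 × 7 = 147 days after Feb 12, 2003.
Feb has 28 days — 16 days to the end of Feb leaves 131.
Mar has 31 days (100 left).
Apr has 30 days (70 left).
May has 31 days (39 left).
Jun has 30 days (9 left).
9 days into Jul → Jul 9, 2003.

Jul 9, 2003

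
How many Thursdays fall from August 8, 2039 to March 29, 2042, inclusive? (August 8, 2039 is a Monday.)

138

August 8, 2039 is a Monday; the first Thursday on or after it is August 11, 2039 (3 days later).
From August 11, 2039 to March 29, 2042: 142 + 366 + 365 + 88 = 961 days (rest of 2039, 2040, 2041, to March 29, 2042 in 2042).
961 ÷ 7 = 137 full weeks with remainder 2, so 137 more Thursdays after the first → 138.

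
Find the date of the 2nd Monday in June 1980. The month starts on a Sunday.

9 June 1980

June 1980 begins on a Sunday, so the first Monday is June 2 (1 day later).
The 2nd Monday is 1 weeks later: 2 + 7 = 9.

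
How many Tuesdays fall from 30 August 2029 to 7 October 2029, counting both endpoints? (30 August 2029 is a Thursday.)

5

30 August 2029 is a Thursday; the first Tuesday on or after it is 4 September 2029 (5 days later).
From 4 September 2029 to 7 October 2029: 26 + 7 = 33 days (rest of September, October).
33 ÷ 7 = 4 full weeks with remainder 5, so 4 more Tuesdays after the first → 5.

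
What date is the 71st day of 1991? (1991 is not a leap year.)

Mar 12, 1991

Jan has 31 days (71 − 31 = 40 remain).
Feb has 28 days (40 − 28 = 12 remain).
12 into Mar → Mar 12.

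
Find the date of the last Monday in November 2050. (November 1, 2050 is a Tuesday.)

28 November 2050

November 2050 begins on a Tuesday, so the first Monday is November 7 (6 days later).
November 2050 has 30 days. Adding weeks: 7, 14, 21, 28 — the last one ≤ 30 is the 28th.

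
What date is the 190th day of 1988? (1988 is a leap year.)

8 July 1988

January has 31 days (190 − 31 = 159 remain).
February has 29 days (159 − 29 = 130 remain).
March has 31 days (130 − 31 = 99 remain).
April has 30 days (99 − 30 = 69 remain).
May has 31 days (69 − 31 = 38 remain).
June has 30 days (38 − 30 = 8 remain).
8 into July → July 8.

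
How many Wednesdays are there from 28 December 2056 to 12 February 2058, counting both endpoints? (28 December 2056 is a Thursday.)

58

28 December 2056 is a Thursday; the first Wednesday on or after it is 3 January 2057 (6 days later).
From 3 January 2057 to 12 February 2058: 362 + 43 = 405 days (rest of 2057, to 12 February 2058 in 2058).
405 ÷ 7 = 57 full weeks with remainder 6, so 57 more Wednesdays after the first → 58.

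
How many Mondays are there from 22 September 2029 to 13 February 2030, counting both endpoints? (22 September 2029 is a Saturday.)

21

22 September 2029 is a Saturday; the first Monday on or after it is 24 September 2029 (2 days later).
From 24 September 2029 to 13 February 2030: 6 + 31 + 30 + 31 + 31 + 13 = 142 days (rest of September, October, November, December, January, February).
142 ÷ 7 = 20 full weeks with remainder 2, so 20 more Mondays after the first → 21.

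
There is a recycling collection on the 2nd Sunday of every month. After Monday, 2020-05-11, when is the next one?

2020-06-14

May 2020 starts on a Friday; its first Sunday is the 3rd, so the 2nd Sunday is the 10th — 2020-05-10.
That is not after 2020-05-11, so look at June 2020.
June 2020 starts on a Monday; its first Sunday is the 7th, so the 2nd Sunday is the 14th — 2020-06-14.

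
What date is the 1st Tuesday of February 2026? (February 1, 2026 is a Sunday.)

February 3, 2026

February 2026 begins on a Sunday, so the first Tuesday is February 3 (2 days later).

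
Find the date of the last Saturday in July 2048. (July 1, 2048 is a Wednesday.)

25 July 2048

July 2048 begins on a Wednesday, so the first Saturday is July 4 (3 days later).
July 2048 has 31 days. Adding weeks: 4, 11, 18, 25 — the last one ≤ 31 is the 25th.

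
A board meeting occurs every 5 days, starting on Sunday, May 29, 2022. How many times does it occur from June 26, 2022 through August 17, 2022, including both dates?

11

Occurrences land 5·i days after May 29, 2022 for i = 0, 1, 2, …
June 26, 2022 is 28 days after the start; 28 ÷ 5 = 5 remainder 3; since the remainder is 3, round up to i = 6. First occurrence in the window: #7 on June 28, 2022 (6×5 = 30 days in).
August 17, 2022 is 80 days after the start; 80 ÷ 5 = 16 remainder 0. Last occurrence in the window: #17 on August 17, 2022.
Occurrences #7 through #17: 11 in total.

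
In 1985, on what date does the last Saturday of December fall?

The first Saturday of December 1985 is December 7.
December 1985 has 31 days. Adding weeks: 7, 14, 21, 28 — the last one ≤ 31 is the 28th.

December 28, 1985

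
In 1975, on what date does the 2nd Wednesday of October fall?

The first Wednesday of October 1975 is October 1.
The 2nd Wednesday is 1 weeks later: 1 + 7 = 8.

1975-10-08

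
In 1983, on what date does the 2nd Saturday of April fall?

April 9, 1983

April 1983 begins on a Friday, so the first Saturday is April 2 (1 day later).
The 2nd Saturday is 1 weeks later: 2 + 7 = 9.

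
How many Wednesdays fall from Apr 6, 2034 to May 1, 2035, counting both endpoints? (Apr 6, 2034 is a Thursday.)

Apr 6, 2034 is a Thursday; the first Wednesday on or after it is Apr 12, 2034 (6 days later).
From Apr 12, 2034 to May 1, 2035: 263 + 121 = 384 days (rest of 2034, to May 1, 2035 in 2035).
384 ÷ 7 = 54 full weeks with remainder 6, so 54 more Wednesdays after the first → 55.

55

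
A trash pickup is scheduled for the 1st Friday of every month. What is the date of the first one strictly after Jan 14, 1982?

Jan 1982 starts on a Friday, so its 1st Friday is Jan 1, 1982.
That is not after Jan 14, 1982, so look at Feb 1982.
Feb 1982 starts on a Monday, so its 1st Friday is Feb 5, 1982 (4 days in).

Feb 5, 1982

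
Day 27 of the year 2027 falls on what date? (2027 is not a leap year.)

27 into January → January 27.

2027-01-27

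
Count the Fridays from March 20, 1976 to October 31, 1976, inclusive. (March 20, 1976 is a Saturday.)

March 20, 1976 is a Saturday; the first Friday on or after it is March 26, 1976 (6 days later).
From March 26, 1976 to October 31, 1976: 5 + 30 + 31 + 30 + 31 + 31 + 30 + 31 = 219 days (rest of March, April, May, June, July, August, September, October).
219 ÷ 7 = 31 full weeks with remainder 2, so 31 more Fridays after the first → 32.

32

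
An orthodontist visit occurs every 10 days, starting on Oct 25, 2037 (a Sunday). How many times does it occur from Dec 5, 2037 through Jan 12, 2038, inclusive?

3

Occurrences land 10·i days after Oct 25, 2037 for i = 0, 1, 2, …
Dec 5, 2037 is 41 days after the start; 41 ÷ 10 = 4 remainder 1; since the remainder is 1, round up to i = 5. First occurrence in the window: #6 on Dec 14, 2037 (5×10 = 50 days in).
Jan 12, 2038 is 79 days after the start; 79 ÷ 10 = 7 remainder 9. Last occurrence in the window: #8 on Jan 3, 2038.
Occurrences #6 through #8: 3 in total.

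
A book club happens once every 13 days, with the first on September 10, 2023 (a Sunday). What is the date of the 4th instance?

The 4th occurrence is 3 intervals after the first: 3 × 13 = 39 days after September 10, 2023.
September has 30 days — 20 days to the end of September leaves 19.
19 days into October → October 19, 2023.

October 19, 2023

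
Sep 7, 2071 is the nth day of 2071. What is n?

250

Days in months before Sep: 31 + 28 + 31 + 30 + 31 + 30 + 31 + 31 = 243.
Plus 7 days into Sep → day 250.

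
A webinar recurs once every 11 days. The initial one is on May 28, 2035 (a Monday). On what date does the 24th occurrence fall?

February 5, 2036

The 24th occurrence is 23 intervals after the first: 23 × 11 = 253 days after May 28, 2035.
May has 31 days — 3 days to the end of May leaves 250.
June has 30 days (220 left).
July has 31 days (189 left).
August has 31 days (158 left).
September has 30 days (128 left).
October has 31 days (97 left).
November has 30 days (67 left).
December has 31 days (36 left).
January has 31 days (5 left).
5 days into February → February 5, 2036.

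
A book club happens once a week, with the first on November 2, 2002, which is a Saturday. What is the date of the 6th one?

December 7, 2002

The 6th occurrence is 5 intervals after the first: 5 × 7 = 35 days after November 2, 2002.
November has 30 days — 28 days to the end of November leaves 7.
7 days into December → December 7, 2002.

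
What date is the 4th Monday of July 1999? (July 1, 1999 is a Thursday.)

26 July 1999

July 1999 begins on a Thursday, so the first Monday is July 5 (4 days later).
The 4th Monday is 3 weeks later: 5 + 21 = 26.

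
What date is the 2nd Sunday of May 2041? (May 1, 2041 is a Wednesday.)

2041-05-12

May 2041 begins on a Wednesday, so the first Sunday is May 5 (4 days later).
The 2nd Sunday is 1 weeks later: 5 + 7 = 12.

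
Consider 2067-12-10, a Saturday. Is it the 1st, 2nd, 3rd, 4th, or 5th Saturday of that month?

Day 10 falls in week ⌈10/7⌉ of the month.
Days 1–7 hold the 1st Saturday, 8–14 the 2nd, 15–21 the 3rd, 22–28 the 4th, 29–31 the 5th.
10 is in the range for the 2nd.

2nd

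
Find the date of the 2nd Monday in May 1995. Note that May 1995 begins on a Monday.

May 1995 begins on a Monday, so the first Monday is May 1.
The 2nd Monday is 1 weeks later: 1 + 7 = 8.

8 May 1995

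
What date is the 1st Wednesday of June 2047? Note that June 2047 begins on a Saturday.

June 2047 begins on a Saturday, so the first Wednesday is June 5 (4 days later).

June 5, 2047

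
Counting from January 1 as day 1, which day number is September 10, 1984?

254

Days in months before September: 31 + 29 + 31 + 30 + 31 + 30 + 31 + 31 = 244.
Plus 10 days into September → day 254.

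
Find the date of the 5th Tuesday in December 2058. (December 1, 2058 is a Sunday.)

2058-12-31

December 2058 begins on a Sunday, so the first Tuesday is December 3 (2 days later).
The 5th Tuesday is 4 weeks later: 3 + 28 = 31.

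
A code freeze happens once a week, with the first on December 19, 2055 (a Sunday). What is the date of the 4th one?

The 4th occurrence is 3 intervals after the first: 3 × 7 = 21 days after December 19, 2055.
December has 31 days — 12 days to the end of December leaves 9.
9 days into January → January 9, 2056.

January 9, 2056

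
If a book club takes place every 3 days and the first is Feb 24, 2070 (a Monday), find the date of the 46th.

Jul 9, 2070

The 46th occurrence is 45 intervals after the first: 45 × 3 = 135 days after Feb 24, 2070.
Feb has 28 days — 4 days to the end of Feb leaves 131.
Mar has 31 days (100 left).
Apr has 30 days (70 left).
May has 31 days (39 left).
Jun has 30 days (9 left).
9 days into Jul → Jul 9, 2070.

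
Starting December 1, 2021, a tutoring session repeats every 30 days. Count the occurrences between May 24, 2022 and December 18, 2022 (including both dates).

7

Occurrences land 30·i days after December 1, 2021 for i = 0, 1, 2, …
May 24, 2022 is 174 days after the start; 174 ÷ 30 = 5 remainder 24; since the remainder is 24, round up to i = 6. First occurrence in the window: #7 on May 30, 2022 (6×30 = 180 days in).
December 18, 2022 is 382 days after the start; 382 ÷ 30 = 12 remainder 22. Last occurrence in the window: #13 on November 26, 2022.
Occurrences #7 through #13: 7 in total.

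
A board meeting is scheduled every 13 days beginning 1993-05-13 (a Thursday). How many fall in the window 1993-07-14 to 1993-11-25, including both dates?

Occurrences land 13·i days after 1993-05-13 for i = 0, 1, 2, …
1993-07-14 is 62 days after the start; 62 ÷ 13 = 4 remainder 10; since the remainder is 10, round up to i = 5. First occurrence in the window: #6 on 1993-07-17 (5×13 = 65 days in).
1993-11-25 is 196 days after the start; 196 ÷ 13 = 15 remainder 1. Last occurrence in the window: #16 on 1993-11-24.
Occurrences #6 through #16: 11 in total.

11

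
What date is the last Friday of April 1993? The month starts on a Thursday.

1993-04-30

April 1993 begins on a Thursday, so the first Friday is April 2 (1 day later).
April 1993 has 30 days. Adding weeks: 2, 9, 16, 23, 30 — the last one ≤ 30 is the 30th.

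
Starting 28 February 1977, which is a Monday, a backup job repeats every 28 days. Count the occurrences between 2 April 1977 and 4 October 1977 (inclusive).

Occurrences land 28·i days after 28 February 1977 for i = 0, 1, 2, …
2 April 1977 is 33 days after the start; 33 ÷ 28 = 1 remainder 5; since the remainder is 5, round up to i = 2. First occurrence in the window: #3 on 25 April 1977 (2×28 = 56 days in).
4 October 1977 is 218 days after the start; 218 ÷ 28 = 7 remainder 22. Last occurrence in the window: #8 on 12 September 1977.
Occurrences #3 through #8: 6 in total.

6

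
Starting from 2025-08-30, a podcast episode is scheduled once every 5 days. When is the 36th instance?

2026-02-21

The 36th occurrence is 35 intervals after the first: 35 × 5 = 175 days after 2025-08-30.
August has 31 days — 1 day to the end of August leaves 174.
September has 30 days (144 left).
October has 31 days (113 left).
November has 30 days (83 left).
December has 31 days (52 left).
January has 31 days (21 left).
21 days into February → 2026-02-21.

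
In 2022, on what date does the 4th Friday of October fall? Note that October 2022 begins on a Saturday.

October 28, 2022

October 2022 begins on a Saturday, so the first Friday is October 7 (6 days later).
The 4th Friday is 3 weeks later: 7 + 21 = 28.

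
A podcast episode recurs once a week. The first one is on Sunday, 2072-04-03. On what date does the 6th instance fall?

The 6th occurrence is 5 intervals after the first: 5 × 7 = 35 days after 2072-04-03.
April has 30 days — 27 days to the end of April leaves 8.
8 days into May → 2072-05-08.

2072-05-08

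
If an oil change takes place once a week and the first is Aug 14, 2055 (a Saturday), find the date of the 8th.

The 8th occurrence is 7 intervals after the first: 7 × 7 = 49 days after Aug 14, 2055.
Aug has 31 days — 17 days to the end of Aug leaves 32.
Sep has 30 days (2 left).
2 days into Oct → Oct 2, 2055.

Oct 2, 2055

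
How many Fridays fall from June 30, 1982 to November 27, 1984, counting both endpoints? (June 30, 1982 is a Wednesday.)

June 30, 1982 is a Wednesday; the first Friday on or after it is July 2, 1982 (2 days later).
From July 2, 1982 to November 27, 1984: 182 + 365 + 332 = 879 days (rest of 1982, 1983, to November 27, 1984 in 1984).
879 ÷ 7 = 125 full weeks with remainder 4, so 125 more Fridays after the first → 126.

126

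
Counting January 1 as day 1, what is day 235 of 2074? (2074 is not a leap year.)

January has 31 days (235 − 31 = 204 remain).
February has 28 days (204 − 28 = 176 remain).
March has 31 days (176 − 31 = 145 remain).
April has 30 days (145 − 30 = 115 remain).
May has 31 days (115 − 31 = 84 remain).
June has 30 days (84 − 30 = 54 remain).
July has 31 days (54 − 31 = 23 remain).
23 into August → August 23.

23 August 2074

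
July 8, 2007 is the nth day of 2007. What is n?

189

Days in months before July: 31 + 28 + 31 + 30 + 31 + 30 = 181.
Plus 8 days into July → day 189.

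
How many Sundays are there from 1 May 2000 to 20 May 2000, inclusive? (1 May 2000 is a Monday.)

2

1 May 2000 is a Monday; the first Sunday on or after it is 7 May 2000 (6 days later).
From 7 May 2000 to 20 May 2000 is 20 − 7 = 13 days.
13 ÷ 7 = 1 full weeks with remainder 6, so 1 more Sundays after the first → 2.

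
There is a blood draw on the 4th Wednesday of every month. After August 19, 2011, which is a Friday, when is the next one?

August 2011 starts on a Monday; its first Wednesday is the 3rd, so the 4th Wednesday is the 24th — August 24, 2011.
August 24, 2011 is after August 19, 2011, so that is the next one.

August 24, 2011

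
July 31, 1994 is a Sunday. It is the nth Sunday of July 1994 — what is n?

Day 31 falls in week ⌈31/7⌉ of the month.
Days 1–7 hold the 1st Sunday, 8–14 the 2nd, 15–21 the 3rd, 22–28 the 4th, 29–31 the 5th.
31 is in the range for the 5th.

5th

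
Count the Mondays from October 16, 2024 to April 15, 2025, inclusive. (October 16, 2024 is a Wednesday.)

October 16, 2024 is a Wednesday; the first Monday on or after it is October 21, 2024 (5 days later).
From October 21, 2024 to April 15, 2025: 10 + 30 + 31 + 31 + 28 + 31 + 15 = 176 days (rest of October, November, December, January, February, March, April).
176 ÷ 7 = 25 full weeks with remainder 1, so 25 more Mondays after the first → 26.

26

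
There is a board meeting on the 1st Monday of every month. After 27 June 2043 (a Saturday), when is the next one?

June 2043 starts on a Monday, so its 1st Monday is 1 June 2043.
That is not after 27 June 2043, so look at July 2043.
July 2043 starts on a Wednesday, so its 1st Monday is 6 July 2043 (5 days in).

6 July 2043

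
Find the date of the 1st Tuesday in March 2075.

March 5, 2075

March 2075 begins on a Friday, so the first Tuesday is March 5 (4 days later).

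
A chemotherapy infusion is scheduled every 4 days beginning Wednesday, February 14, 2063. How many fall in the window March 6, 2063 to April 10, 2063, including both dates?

9

Occurrences land 4·i days after February 14, 2063 for i = 0, 1, 2, …
March 6, 2063 is 20 days after the start; 20 ÷ 4 = 5 remainder 0. First occurrence in the window: #6 on March 6, 2063 (5×4 = 20 days in).
April 10, 2063 is 55 days after the start; 55 ÷ 4 = 13 remainder 3. Last occurrence in the window: #14 on April 7, 2063.
Occurrences #6 through #14: 9 in total.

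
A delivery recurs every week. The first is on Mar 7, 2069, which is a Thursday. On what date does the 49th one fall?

The 49th occurrence is 48 intervals after the first: 48 × 7 = 336 days after Mar 7, 2069.
Mar has 31 days — 24 days to the end of Mar leaves 312.
Apr has 30 days (282 left).
May has 31 days (251 left).
Jun has 30 days (221 left).
Jul has 31 days (190 left).
Aug has 31 days (159 left).
Sep has 30 days (129 left).
Oct has 31 days (98 left).
Nov has 30 days (68 left).
Dec has 31 days (37 left).
Jan has 31 days (6 left).
6 days into Feb → Feb 6, 2070.

Feb 6, 2070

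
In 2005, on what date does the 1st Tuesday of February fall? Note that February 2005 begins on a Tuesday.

February 2005 begins on a Tuesday, so the first Tuesday is February 1.

1 February 2005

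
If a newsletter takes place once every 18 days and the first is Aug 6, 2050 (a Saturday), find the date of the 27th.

The 27th occurrence is 26 intervals after the first: 26 × 18 = 468 days after Aug 6, 2050.
Aug has 31 days — 25 days to the end of Aug leaves 443.
From end of Aug to end of 2050 is 122 days (321 left).
Jan has 31 days (290 left).
Feb has 28 days (262 left).
Mar has 31 days (231 left).
Apr has 30 days (201 left).
May has 31 days (170 left).
Jun has 30 days (140 left).
Jul has 31 days (109 left).
Aug has 31 days (78 left).
Sep has 30 days (48 left).
Oct has 31 days (17 left).
17 days into Nov → Nov 17, 2051.

Nov 17, 2051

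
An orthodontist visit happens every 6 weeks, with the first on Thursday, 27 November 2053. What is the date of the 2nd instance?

8 January 2054

The 2nd occurrence is 1 interval after the first: 1 × 42 = 42 days after 27 November 2053.
November has 30 days — 3 days to the end of November leaves 39.
December has 31 days (8 left).
8 days into January → 8 January 2054.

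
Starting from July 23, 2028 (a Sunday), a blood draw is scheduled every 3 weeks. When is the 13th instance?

April 1, 2029

The 13th occurrence is 12 intervals after the first: 12 × 21 = 252 days after July 23, 2028.
July has 31 days — 8 days to the end of July leaves 244.
August has 31 days (213 left).
September has 30 days (183 left).
October has 31 days (152 left).
November has 30 days (122 left).
December has 31 days (91 left).
January has 31 days (60 left).
February has 28 days (32 left).
March has 31 days (1 left).
1 day into April → April 1, 2029.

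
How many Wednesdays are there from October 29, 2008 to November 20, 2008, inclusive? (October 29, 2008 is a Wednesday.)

October 29, 2008 is a Wednesday; the first Wednesday on or after it is October 29, 2008.
From October 29, 2008 to November 20, 2008: 2 + 20 = 22 days (rest of October, November).
22 ÷ 7 = 3 full weeks with remainder 1, so 3 more Wednesdays after the first → 4.

4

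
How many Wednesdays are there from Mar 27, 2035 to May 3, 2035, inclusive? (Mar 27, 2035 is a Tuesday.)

Mar 27, 2035 is a Tuesday; the first Wednesday on or after it is Mar 28, 2035 (1 day later).
From Mar 28, 2035 to May 3, 2035: 3 + 30 + 3 = 36 days (rest of Mar, Apr, May).
36 ÷ 7 = 5 full weeks with remainder 1, so 5 more Wednesdays after the first → 6.

6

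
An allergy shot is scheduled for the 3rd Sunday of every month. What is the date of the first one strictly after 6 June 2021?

June 2021 starts on a Tuesday; its first Sunday is the 6th, so the 3rd Sunday is the 20th — 20 June 2021.
20 June 2021 is after 6 June 2021, so that is the next one.

20 June 2021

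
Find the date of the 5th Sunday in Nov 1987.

The first Sunday of Nov 1987 is Nov 1.
The 5th Sunday is 4 weeks later: 1 + 28 = 29.

Nov 29, 1987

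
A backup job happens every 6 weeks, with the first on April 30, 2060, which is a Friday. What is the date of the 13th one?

September 16, 2061

The 13th occurrence is 12 intervals after the first: 12 × 42 = 504 days after April 30, 2060.
April has 30 days — 0 days to the end of April leaves 504.
From end of April to end of 2060 is 245 days (259 left).
January has 31 days (228 left).
February has 28 days (200 left).
March has 31 days (169 left).
April has 30 days (139 left).
May has 31 days (108 left).
June has 30 days (78 left).
July has 31 days (47 left).
August has 31 days (16 left).
16 days into September → September 16, 2061.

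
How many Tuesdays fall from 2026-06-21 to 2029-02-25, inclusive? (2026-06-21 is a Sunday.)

140

2026-06-21 is a Sunday; the first Tuesday on or after it is 2026-06-23 (2 days later).
From 2026-06-23 to 2029-02-25: 191 + 365 + 366 + 56 = 978 days (rest of 2026, 2027, 2028, to 2029-02-25 in 2029).
978 ÷ 7 = 139 full weeks with remainder 5, so 139 more Tuesdays after the first → 140.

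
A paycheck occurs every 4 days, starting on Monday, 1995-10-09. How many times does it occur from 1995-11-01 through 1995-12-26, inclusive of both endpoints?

Occurrences land 4·i days after 1995-10-09 for i = 0, 1, 2, …
1995-11-01 is 23 days after the start; 23 ÷ 4 = 5 remainder 3; since the remainder is 3, round up to i = 6. First occurrence in the window: #7 on 1995-11-02 (6×4 = 24 days in).
1995-12-26 is 78 days after the start; 78 ÷ 4 = 19 remainder 2. Last occurrence in the window: #20 on 1995-12-24.
Occurrences #7 through #20: 14 in total.

14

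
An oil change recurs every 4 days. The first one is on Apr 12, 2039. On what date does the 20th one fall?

The 20th occurrence is 19 intervals after the first: 19 × 4 = 76 days after Apr 12, 2039.
Apr has 30 days — 18 days to the end of Apr leaves 58.
May has 31 days (27 left).
27 days into Jun → Jun 27, 2039.

Jun 27, 2039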